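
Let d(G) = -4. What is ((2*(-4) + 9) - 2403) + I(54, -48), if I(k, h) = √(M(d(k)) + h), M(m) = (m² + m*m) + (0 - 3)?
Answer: -2402 + I*√19 ≈ -2402.0 + 4.3589*I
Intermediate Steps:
M(m) = -3 + 2*m² (M(m) = (m² + m²) - 3 = 2*m² - 3 = -3 + 2*m²)
I(k, h) = √(29 + h) (I(k, h) = √((-3 + 2*(-4)²) + h) = √((-3 + 2*16) + h) = √((-3 + 32) + h) = √(29 + h))
((2*(-4) + 9) - 2403) + I(54, -48) = ((2*(-4) + 9) - 2403) + √(29 - 48) = ((-8 + 9) - 2403) + √(-19) = (1 - 2403) + I*√19 = -2402 + I*√19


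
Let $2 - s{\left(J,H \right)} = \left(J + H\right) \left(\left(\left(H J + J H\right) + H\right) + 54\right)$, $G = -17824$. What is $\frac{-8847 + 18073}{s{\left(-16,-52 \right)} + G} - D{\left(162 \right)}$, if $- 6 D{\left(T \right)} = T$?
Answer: $\frac{184772}{6819} \approx 27.097$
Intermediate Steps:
$D{\left(T \right)} = - \frac{T}{6}$
$s{\left(J,H \right)} = 2 - \left(H + J\right) \left(54 + H + 2 H J\right)$ ($s{\left(J,H \right)} = 2 - \left(J + H\right) \left(\left(\left(H J + J H\right) + H\right) + 54\right) = 2 - \left(H + J\right) \left(\left(\left(H J + H J\right) + H\right) + 54\right) = 2 - \left(H + J\right) \left(\left(2 H J + H\right) + 54\right) = 2 - \left(H + J\right) \left(\left(H + 2 H J\right) + 54\right) = 2 - \left(H + J\right) \left(54 + H + 2 H J\right)$)
$\frac{-8847 + 18073}{s{\left(-16,-52 \right)} + G} - D{\left(162 \right)} = \frac{-8847 + 18073}{\left(2 - \left(-52\right)^{2} - -2808 - -864 - \left(-52\right) \left(-16\right) - - 104 \left(-16\right)^{2} - - 32 \left(-52\right)^{2}\right) - 17824} - \left(- \frac{1}{6}\right) 162 = \frac{9226}{\left(2 - 2704 + 2808 + 864 - 832 - \left(-104\right) 256 - \left(-32\right) 2704\right) - 17824} - -27 = \frac{9226}{\left(2 - 2704 + 2808 + 864 - 832 + 26624 + 86528\right) - 17824} + 27 = \frac{9226}{113290 - 17824} + 27 = \frac{9226}{95466} + 27 = 9226 \cdot \frac{1}{95466} + 27 = \frac{659}{6819} + 27 = \frac{184772}{6819}$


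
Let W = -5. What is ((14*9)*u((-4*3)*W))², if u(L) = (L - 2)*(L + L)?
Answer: 769058841600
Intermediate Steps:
u(L) = 2*L*(-2 + L) (u(L) = (-2 + L)*(2*L) = 2*L*(-2 + L))
((14*9)*u((-4*3)*W))² = ((14*9)*(2*(-4*3*(-5))*(-2 - 4*3*(-5))))² = (126*(2*(-12*(-5))*(-2 - 12*(-5))))² = (126*(2*60*(-2 + 60)))² = (126*(2*60*58))² = (126*6960)² = 876960² = 769058841600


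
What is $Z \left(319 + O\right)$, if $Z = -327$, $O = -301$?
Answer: $-5886$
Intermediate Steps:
$Z \left(319 + O\right) = - 327 \left(319 - 301\right) = \left(-327\right) 18 = -5886$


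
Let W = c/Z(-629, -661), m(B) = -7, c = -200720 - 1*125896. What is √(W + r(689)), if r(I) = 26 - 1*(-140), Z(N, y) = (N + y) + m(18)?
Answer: √702867646/1297 ≈ 20.441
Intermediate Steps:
c = -326616 (c = -200720 - 125896 = -326616)
Z(N, y) = -7 + N + y (Z(N, y) = (N + y) - 7 = -7 + N + y)
r(I) = 166 (r(I) = 26 + 140 = 166)
W = 326616/1297 (W = -326616/(-7 - 629 - 661) = -326616/(-1297) = -326616*(-1/1297) = 326616/1297 ≈ 251.82)
√(W + r(689)) = √(326616/1297 + 166) = √(541918/1297) = √702867646/1297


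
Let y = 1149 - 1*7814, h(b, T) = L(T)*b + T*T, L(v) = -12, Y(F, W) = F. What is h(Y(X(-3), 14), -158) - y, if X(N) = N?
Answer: 31665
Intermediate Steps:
h(b, T) = T² - 12*b (h(b, T) = -12*b + T*T = -12*b + T² = T² - 12*b)
y = -6665 (y = 1149 - 7814 = -6665)
h(Y(X(-3), 14), -158) - y = ((-158)² - 12*(-3)) - 1*(-6665) = (24964 + 36) + 6665 = 25000 + 6665 = 31665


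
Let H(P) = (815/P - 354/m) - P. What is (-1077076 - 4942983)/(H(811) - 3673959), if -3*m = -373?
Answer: 1821085907677/1111629506597 ≈ 1.6382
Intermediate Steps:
m = 373/3 (m = -1/3*(-373) = 373/3 ≈ 124.33)
H(P) = -1062/373 - P + 815/P (H(P) = (815/P - 354/373/3) - P = (815/P - 354*3/373) - P = (815/P - 1062/373) - P = (-1062/373 + 815/P) - P = -1062/373 - P + 815/P)
(-1077076 - 4942983)/(H(811) - 3673959) = (-1077076 - 4942983)/((-1062/373 - 1*811 + 815/811) - 3673959) = -6020059/((-1062/373 - 811 + 815*(1/811)) - 3673959) = -6020059/((-1062/373 - 811 + 815/811) - 3673959) = -6020059/(-245887220/302503 - 3673959) = -6020059/(-1111629506597/302503) = -6020059*(-302503/1111629506597) = 1821085907677/1111629506597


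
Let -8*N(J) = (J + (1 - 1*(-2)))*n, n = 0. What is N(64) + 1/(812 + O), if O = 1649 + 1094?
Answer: 1/3555 ≈ 0.00028129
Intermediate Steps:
O = 2743
N(J) = 0 (N(J) = -(J + (1 - 1*(-2)))*0/8 = -(J + (1 + 2))*0/8 = -(J + 3)*0/8 = -(3 + J)*0/8 = -1/8*0 = 0)
N(64) + 1/(812 + O) = 0 + 1/(812 + 2743) = 0 + 1/3555 = 1/3555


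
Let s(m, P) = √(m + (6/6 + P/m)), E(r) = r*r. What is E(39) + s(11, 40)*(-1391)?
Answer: 1521 - 2782*√473/11 ≈ -3979.4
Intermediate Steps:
E(r) = r²
s(m, P) = √(1 + m + P/m) (s(m, P) = √(m + (6*(⅙) + P/m)) = √(m + (1 + P/m)) = √(1 + m + P/m))
E(39) + s(11, 40)*(-1391) = 39² + √(1 + 11 + 40/11)*(-1391) = 1521 + √(1 + 11 + 40*(1/11))*(-1391) = 1521 + √(1 + 11 + 40/11)*(-1391) = 1521 + √(172/11)*(-1391) = 1521 + (2*√473/11)*(-1391) = 1521 - 2782*√473/11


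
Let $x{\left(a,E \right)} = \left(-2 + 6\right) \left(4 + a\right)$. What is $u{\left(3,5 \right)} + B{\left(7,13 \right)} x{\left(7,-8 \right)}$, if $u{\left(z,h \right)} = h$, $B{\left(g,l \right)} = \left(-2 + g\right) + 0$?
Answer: $225$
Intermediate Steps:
$B{\left(g,l \right)} = -2 + g$
$x{\left(a,E \right)} = 16 + 4 a$ ($x{\left(a,E \right)} = 4 \left(4 + a\right) = 16 + 4 a$)
$u{\left(3,5 \right)} + B{\left(7,13 \right)} x{\left(7,-8 \right)} = 5 + \left(-2 + 7\right) \left(16 + 4 \cdot 7\right) = 5 + 5 \left(16 + 28\right) = 5 + 5 \cdot 44 = 5 + 220 = 225$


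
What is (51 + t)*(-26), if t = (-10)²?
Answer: -3926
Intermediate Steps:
t = 100
(51 + t)*(-26) = (51 + 100)*(-26) = 151*(-26) = -3926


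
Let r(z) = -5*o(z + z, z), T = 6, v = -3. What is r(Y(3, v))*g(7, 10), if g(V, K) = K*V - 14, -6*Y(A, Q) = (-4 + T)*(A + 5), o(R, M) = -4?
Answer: 1120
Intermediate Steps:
Y(A, Q) = -5/3 - A/3 (Y(A, Q) = -(-4 + 6)*(A + 5)/6 = -(5 + A)/3 = -(10 + 2*A)/6 = -5/3 - A/3)
g(V, K) = -14 + K*V
r(z) = 20 (r(z) = -5*(-4) = 20)
r(Y(3, v))*g(7, 10) = 20*(-14 + 10*7) = 20*(-14 + 70) = 20*56 = 1120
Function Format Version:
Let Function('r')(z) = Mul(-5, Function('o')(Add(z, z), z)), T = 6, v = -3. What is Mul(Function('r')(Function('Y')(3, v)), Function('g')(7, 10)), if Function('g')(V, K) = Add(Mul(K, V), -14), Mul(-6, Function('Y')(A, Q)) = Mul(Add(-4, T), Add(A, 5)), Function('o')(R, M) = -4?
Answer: 1120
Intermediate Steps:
Function('Y')(A, Q) = Add(Rational(-5, 3), Mul(Rational(-1, 3), A)) (Function('Y')(A, Q) = Mul(Rational(-1, 6), Mul(Add(-4, 6), Add(A, 5))) = Mul(Rational(-1, 6), Mul(2, Add(5, A))) = Mul(Rational(-1, 6), Add(10, Mul(2, A))) = Add(Rational(-5, 3), Mul(Rational(-1, 3), A)))
Function('g')(V, K) = Add(-14, Mul(K, V))
Function('r')(z) = 20 (Function('r')(z) = Mul(-5, -4) = 20)
Mul(Function('r')(Function('Y')(3, v)), Function('g')(7, 10)) = Mul(20, Add(-14, Mul(10, 7))) = Mul(20, Add(-14, 70)) = Mul(20, 56) = 1120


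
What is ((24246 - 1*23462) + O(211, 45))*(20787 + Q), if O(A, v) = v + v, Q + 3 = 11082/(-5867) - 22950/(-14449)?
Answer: 1539884565337296/84772283 ≈ 1.8165e+7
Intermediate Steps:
Q = -279793017/84772283 (Q = -3 + (11082/(-5867) - 22950/(-14449)) = -3 + (11082*(-1/5867) - 22950*(-1/14449)) = -3 + (-11082/5867 + 22950/14449) = -3 - 25476168/84772283 = -279793017/84772283 ≈ -3.3005)
O(A, v) = 2*v
((24246 - 1*23462) + O(211, 45))*(20787 + Q) = ((24246 - 1*23462) + 2*45)*(20787 - 279793017/84772283) = ((24246 - 23462) + 90)*(1761881653704/84772283) = (784 + 90)*(1761881653704/84772283) = 874*(1761881653704/84772283) = 1539884565337296/84772283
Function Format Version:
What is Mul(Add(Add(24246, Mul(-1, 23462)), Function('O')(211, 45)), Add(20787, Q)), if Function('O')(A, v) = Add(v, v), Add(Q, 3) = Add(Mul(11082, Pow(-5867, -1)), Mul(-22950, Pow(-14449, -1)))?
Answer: Rational(1539884565337296, 84772283) ≈ 1.8165e+7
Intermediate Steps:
Q = Rational(-279793017, 84772283) (Q = Add(-3, Add(Mul(11082, Pow(-5867, -1)), Mul(-22950, Pow(-14449, -1)))) = Add(-3, Add(Mul(11082, Rational(-1, 5867)), Mul(-22950, Rational(-1, 14449)))) = Add(-3, Add(Rational(-11082, 5867), Rational(22950, 14449))) = Add(-3, Rational(-25476168, 84772283)) = Rational(-279793017, 84772283) ≈ -3.3005)
Function('O')(A, v) = Mul(2, v)
Mul(Add(Add(24246, Mul(-1, 23462)), Function('O')(211, 45)), Add(20787, Q)) = Mul(Add(Add(24246, Mul(-1, 23462)), Mul(2, 45)), Add(20787, Rational(-279793017, 84772283))) = Mul(Add(Add(24246, -23462), 90), Rational(1761881653704, 84772283)) = Mul(Add(784, 90), Rational(1761881653704, 84772283)) = Mul(874, Rational(1761881653704, 84772283)) = Rational(1539884565337296, 84772283)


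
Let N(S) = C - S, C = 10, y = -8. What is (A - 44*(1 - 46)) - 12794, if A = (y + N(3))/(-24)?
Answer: -259535/24 ≈ -10814.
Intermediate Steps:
N(S) = 10 - S
A = 1/24 (A = (-8 + (10 - 1*3))/(-24) = (-8 + (10 - 3))*(-1/24) = (-8 + 7)*(-1/24) = -1*(-1/24) = 1/24 ≈ 0.041667)
(A - 44*(1 - 46)) - 12794 = (1/24 - 44*(1 - 46)) - 12794 = (1/24 - 44*(-45)) - 12794 = (1/24 + 1980) - 12794 = 47521/24 - 12794 = -259535/24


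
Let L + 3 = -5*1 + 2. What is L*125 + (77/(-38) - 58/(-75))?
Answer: -2141071/2850 ≈ -751.25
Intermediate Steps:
L = -6 (L = -3 + (-5*1 + 2) = -3 + (-5 + 2) = -3 - 3 = -6)
L*125 + (77/(-38) - 58/(-75)) = -6*125 + (77/(-38) - 58/(-75)) = -750 + (77*(-1/38) - 58*(-1/75)) = -750 + (-77/38 + 58/75) = -750 - 3571/2850 = -2141071/2850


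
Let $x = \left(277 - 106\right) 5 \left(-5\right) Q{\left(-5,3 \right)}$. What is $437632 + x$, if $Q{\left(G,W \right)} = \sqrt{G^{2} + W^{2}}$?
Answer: $437632 - 4275 \sqrt{34} \approx 4.127 \cdot 10^{5}$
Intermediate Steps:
$x = - 4275 \sqrt{34}$ ($x = \left(277 - 106\right) 5 \left(-5\right) \sqrt{\left(-5\right)^{2} + 3^{2}} = 171 \left(- 25 \sqrt{25 + 9}\right) = 171 \left(- 25 \sqrt{34}\right) = - 4275 \sqrt{34} \approx -24927.0$)
$437632 + x = 437632 - 4275 \sqrt{34}$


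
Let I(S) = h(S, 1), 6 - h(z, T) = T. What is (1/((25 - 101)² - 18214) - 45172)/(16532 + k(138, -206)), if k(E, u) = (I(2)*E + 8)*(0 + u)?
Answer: 561849337/1582810128 ≈ 0.35497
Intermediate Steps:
h(z, T) = 6 - T
I(S) = 5 (I(S) = 6 - 1*1 = 6 - 1 = 5)
k(E, u) = u*(8 + 5*E) (k(E, u) = (5*E + 8)*(0 + u) = (8 + 5*E)*u = u*(8 + 5*E))
(1/((25 - 101)² - 18214) - 45172)/(16532 + k(138, -206)) = (1/((25 - 101)² - 18214) - 45172)/(16532 - 206*(8 + 5*138)) = (1/((-76)² - 18214) - 45172)/(16532 - 206*(8 + 690)) = (1/(5776 - 18214) - 45172)/(16532 - 206*698) = (1/(-12438) - 45172)/(16532 - 143788) = (-1/12438 - 45172)/(-127256) = -561849337/12438*(-1/127256) = 561849337/1582810128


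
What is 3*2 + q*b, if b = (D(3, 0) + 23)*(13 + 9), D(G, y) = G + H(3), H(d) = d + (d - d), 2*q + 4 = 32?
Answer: 8938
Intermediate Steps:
q = 14 (q = -2 + (1/2)*32 = -2 + 16 = 14)
H(d) = d (H(d) = d + 0 = d)
D(G, y) = 3 + G (D(G, y) = G + 3 = 3 + G)
b = 638 (b = ((3 + 3) + 23)*(13 + 9) = (6 + 23)*22 = 29*22 = 638)
3*2 + q*b = 3*2 + 14*638 = 6 + 8932 = 8938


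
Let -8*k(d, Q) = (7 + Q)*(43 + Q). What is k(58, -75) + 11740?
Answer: 11468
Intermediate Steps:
k(d, Q) = -(7 + Q)*(43 + Q)/8
k(58, -75) + 11740 = (-301/8 - 25/4*(-75) - 1/8*(-75)**2) + 11740 = (-301/8 + 1875/4 - 1/8*5625) + 11740 = (-301/8 + 1875/4 - 5625/8) + 11740 = -272 + 11740 = 11468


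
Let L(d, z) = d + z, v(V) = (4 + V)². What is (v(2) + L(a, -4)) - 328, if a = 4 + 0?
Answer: -292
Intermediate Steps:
a = 4
(v(2) + L(a, -4)) - 328 = ((4 + 2)² + (4 - 4)) - 328 = (6² + 0) - 328 = (36 + 0) - 328 = 36 - 328 = -292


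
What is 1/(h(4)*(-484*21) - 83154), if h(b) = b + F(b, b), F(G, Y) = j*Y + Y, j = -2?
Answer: -1/83154 ≈ -1.2026e-5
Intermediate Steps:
F(G, Y) = -Y (F(G, Y) = -2*Y + Y = -Y)
h(b) = 0 (h(b) = b - b = 0)
1/(h(4)*(-484*21) - 83154) = 1/(0*(-484*21) - 83154) = 1/(0*(-10164) - 83154) = 1/(0 - 83154) = 1/(-83154) = -1/83154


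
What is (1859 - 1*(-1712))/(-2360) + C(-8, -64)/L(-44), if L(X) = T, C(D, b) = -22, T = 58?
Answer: -129519/68440 ≈ -1.8924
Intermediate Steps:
L(X) = 58
(1859 - 1*(-1712))/(-2360) + C(-8, -64)/L(-44) = (1859 - 1*(-1712))/(-2360) - 22/58 = (1859 + 1712)*(-1/2360) - 22*1/58 = 3571*(-1/2360) - 11/29 = -3571/2360 - 11/29 = -129519/68440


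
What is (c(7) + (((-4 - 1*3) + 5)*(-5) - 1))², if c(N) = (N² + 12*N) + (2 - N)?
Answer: 18769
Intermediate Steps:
c(N) = 2 + N² + 11*N
(c(7) + (((-4 - 1*3) + 5)*(-5) - 1))² = ((2 + 7² + 11*7) + (((-4 - 1*3) + 5)*(-5) - 1))² = ((2 + 49 + 77) + (((-4 - 3) + 5)*(-5) - 1))² = (128 + ((-7 + 5)*(-5) - 1))² = (128 + (-2*(-5) - 1))² = (128 + (10 - 1))² = (128 + 9)² = 137² = 18769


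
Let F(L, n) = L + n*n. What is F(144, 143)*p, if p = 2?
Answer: 41186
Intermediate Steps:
F(L, n) = L + n²
F(144, 143)*p = (144 + 143²)*2 = (144 + 20449)*2 = 20593*2 = 41186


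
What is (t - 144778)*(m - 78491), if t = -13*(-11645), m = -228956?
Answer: -2031302329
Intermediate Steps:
t = 151385
(t - 144778)*(m - 78491) = (151385 - 144778)*(-228956 - 78491) = 6607*(-307447) = -2031302329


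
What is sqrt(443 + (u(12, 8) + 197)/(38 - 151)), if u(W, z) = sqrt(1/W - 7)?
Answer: sqrt(202838616 - 678*I*sqrt(249))/678 ≈ 21.006 - 0.00055398*I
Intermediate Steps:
u(W, z) = sqrt(-7 + 1/W)
sqrt(443 + (u(12, 8) + 197)/(38 - 151)) = sqrt(443 + (sqrt(-7 + 1/12) + 197)/(38 - 151)) = sqrt(443 + (sqrt(-7 + 1/12) + 197)/(-113)) = sqrt(443 + (sqrt(-83/12) + 197)*(-1/113)) = sqrt(443 + (I*sqrt(249)/6 + 197)*(-1/113)) = sqrt(443 + (197 + I*sqrt(249)/6)*(-1/113)) = sqrt(443 + (-197/113 - I*sqrt(249)/678)) = sqrt(49862/113 - I*sqrt(249)/678)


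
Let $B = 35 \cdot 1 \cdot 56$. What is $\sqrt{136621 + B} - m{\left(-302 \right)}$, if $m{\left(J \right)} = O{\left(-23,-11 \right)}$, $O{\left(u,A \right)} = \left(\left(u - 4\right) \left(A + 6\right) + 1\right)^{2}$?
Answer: $-18496 + \sqrt{138581} \approx -18124.0$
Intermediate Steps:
$O{\left(u,A \right)} = \left(1 + \left(-4 + u\right) \left(6 + A\right)\right)^{2}$ ($O{\left(u,A \right)} = \left(\left(-4 + u\right) \left(6 + A\right) + 1\right)^{2} = \left(1 + \left(-4 + u\right) \left(6 + A\right)\right)^{2}$)
$m{\left(J \right)} = 18496$ ($m{\left(J \right)} = \left(-23 - -44 + 6 \left(-23\right) - -253\right)^{2} = \left(-23 + 44 - 138 + 253\right)^{2} = 136^{2} = 18496$)
$B = 1960$ ($B = 35 \cdot 56 = 1960$)
$\sqrt{136621 + B} - m{\left(-302 \right)} = \sqrt{136621 + 1960} - 18496 = \sqrt{138581} - 18496 = -18496 + \sqrt{138581}$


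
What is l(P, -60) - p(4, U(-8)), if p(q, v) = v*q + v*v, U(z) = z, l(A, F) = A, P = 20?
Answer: -12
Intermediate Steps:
p(q, v) = v² + q*v (p(q, v) = q*v + v² = v² + q*v)
l(P, -60) - p(4, U(-8)) = 20 - (-8)*(4 - 8) = 20 - (-8)*(-4) = 20 - 1*32 = 20 - 32 = -12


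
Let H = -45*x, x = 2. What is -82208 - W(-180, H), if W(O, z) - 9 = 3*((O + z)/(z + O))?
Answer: -82220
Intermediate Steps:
H = -90 (H = -45*2 = -90)
W(O, z) = 12 (W(O, z) = 9 + 3*((O + z)/(z + O)) = 9 + 3*((O + z)/(O + z)) = 9 + 3*1 = 9 + 3 = 12)
-82208 - W(-180, H) = -82208 - 1*12 = -82208 - 12 = -82220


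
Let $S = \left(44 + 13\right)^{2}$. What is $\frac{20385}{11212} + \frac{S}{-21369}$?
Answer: $\frac{133059759}{79863076} \approx 1.6661$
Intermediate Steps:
$S = 3249$ ($S = 57^{2} = 3249$)
$\frac{20385}{11212} + \frac{S}{-21369} = \frac{20385}{11212} + \frac{3249}{-21369} = 20385 \cdot \frac{1}{11212} + 3249 \left(- \frac{1}{21369}\right) = \frac{20385}{11212} - \frac{1083}{7123} = \frac{133059759}{79863076}$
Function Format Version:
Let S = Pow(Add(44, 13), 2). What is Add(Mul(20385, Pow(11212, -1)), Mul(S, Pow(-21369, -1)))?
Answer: Rational(133059759, 79863076) ≈ 1.6661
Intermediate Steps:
S = 3249 (S = Pow(57, 2) = 3249)
Add(Mul(20385, Pow(11212, -1)), Mul(S, Pow(-21369, -1))) = Add(Mul(20385, Pow(11212, -1)), Mul(3249, Pow(-21369, -1))) = Add(Mul(20385, Rational(1, 11212)), Mul(3249, Rational(-1, 21369))) = Add(Rational(20385, 11212), Rational(-1083, 7123)) = Rational(133059759, 79863076)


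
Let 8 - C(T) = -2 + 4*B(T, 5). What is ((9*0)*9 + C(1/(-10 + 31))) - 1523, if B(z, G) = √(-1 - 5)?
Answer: -1513 - 4*I*√6 ≈ -1513.0 - 9.798*I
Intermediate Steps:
B(z, G) = I*√6 (B(z, G) = √(-6) = I*√6)
C(T) = 10 - 4*I*√6 (C(T) = 8 - (-2 + 4*(I*√6)) = 8 - (-2 + 4*I*√6) = 8 + (2 - 4*I*√6) = 10 - 4*I*√6)
((9*0)*9 + C(1/(-10 + 31))) - 1523 = ((9*0)*9 + (10 - 4*I*√6)) - 1523 = (0*9 + (10 - 4*I*√6)) - 1523 = (0 + (10 - 4*I*√6)) - 1523 = (10 - 4*I*√6) - 1523 = -1513 - 4*I*√6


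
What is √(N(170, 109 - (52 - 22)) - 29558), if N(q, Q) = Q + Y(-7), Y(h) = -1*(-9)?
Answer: I*√29470 ≈ 171.67*I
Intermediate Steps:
Y(h) = 9
N(q, Q) = 9 + Q (N(q, Q) = Q + 9 = 9 + Q)
√(N(170, 109 - (52 - 22)) - 29558) = √((9 + (109 - (52 - 22))) - 29558) = √((9 + (109 - 1*30)) - 29558) = √((9 + (109 - 30)) - 29558) = √((9 + 79) - 29558) = √(88 - 29558) = √(-29470) = I*√29470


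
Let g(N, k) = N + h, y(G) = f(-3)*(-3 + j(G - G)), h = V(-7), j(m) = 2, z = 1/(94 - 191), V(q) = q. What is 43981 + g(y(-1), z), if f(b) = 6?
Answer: 43968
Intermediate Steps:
z = -1/97 (z = 1/(-97) = -1/97 ≈ -0.010309)
h = -7
y(G) = -6 (y(G) = 6*(-3 + 2) = 6*(-1) = -6)
g(N, k) = -7 + N (g(N, k) = N - 7 = -7 + N)
43981 + g(y(-1), z) = 43981 + (-7 - 6) = 43981 - 13 = 43968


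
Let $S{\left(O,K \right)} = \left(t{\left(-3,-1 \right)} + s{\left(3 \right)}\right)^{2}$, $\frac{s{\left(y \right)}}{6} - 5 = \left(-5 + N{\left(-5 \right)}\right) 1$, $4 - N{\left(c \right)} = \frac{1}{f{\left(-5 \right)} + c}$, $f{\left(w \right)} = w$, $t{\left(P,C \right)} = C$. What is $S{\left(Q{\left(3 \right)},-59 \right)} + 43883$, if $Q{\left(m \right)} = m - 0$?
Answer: $\frac{1110999}{25} \approx 44440.0$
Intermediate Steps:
$Q{\left(m \right)} = m$ ($Q{\left(m \right)} = m + 0 = m$)
$N{\left(c \right)} = 4 - \frac{1}{-5 + c}$
$s{\left(y \right)} = \frac{123}{5}$ ($s{\left(y \right)} = 30 + 6 \left(-5 + \frac{-21 + 4 \left(-5\right)}{-5 - 5}\right) 1 = 30 + 6 \left(-5 + \frac{-21 - 20}{-10}\right) 1 = 30 + 6 \left(-5 - - \frac{41}{10}\right) 1 = 30 + 6 \left(-5 + \frac{41}{10}\right) 1 = 30 + 6 \left(\left(- \frac{9}{10}\right) 1\right) = 30 + 6 \left(- \frac{9}{10}\right) = 30 - \frac{27}{5} = \frac{123}{5}$)
$S{\left(O,K \right)} = \frac{13924}{25}$ ($S{\left(O,K \right)} = \left(-1 + \frac{123}{5}\right)^{2} = \left(\frac{118}{5}\right)^{2} = \frac{13924}{25}$)
$S{\left(Q{\left(3 \right)},-59 \right)} + 43883 = \frac{13924}{25} + 43883 = \frac{1110999}{25}$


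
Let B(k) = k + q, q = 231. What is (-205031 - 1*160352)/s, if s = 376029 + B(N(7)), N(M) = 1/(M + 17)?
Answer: -8769192/9030241 ≈ -0.97109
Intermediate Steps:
N(M) = 1/(17 + M)
B(k) = 231 + k (B(k) = k + 231 = 231 + k)
s = 9030241/24 (s = 376029 + (231 + 1/(17 + 7)) = 376029 + (231 + 1/24) = 376029 + 5545/24 = 9030241/24 ≈ 3.7626e+5)
(-205031 - 1*160352)/s = (-205031 - 1*160352)/(9030241/24) = (-205031 - 160352)*(24/9030241) = -365383*24/9030241 = -8769192/9030241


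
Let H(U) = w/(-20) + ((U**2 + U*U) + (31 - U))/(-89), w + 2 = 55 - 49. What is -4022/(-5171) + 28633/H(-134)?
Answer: -65161386707/933231054 ≈ -69.823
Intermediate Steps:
w = 4 (w = -2 + (55 - 49) = -2 + 6 = 4)
H(U) = -244/445 - 2*U**2/89 + U/89 (H(U) = 4/(-20) + ((U**2 + U*U) + (31 - U))/(-89) = 4*(-1/20) + ((U**2 + U**2) + (31 - U))*(-1/89) = -1/5 + (2*U**2 + (31 - U))*(-1/89) = -1/5 + (31 - U + 2*U**2)*(-1/89) = -1/5 + (-31/89 - 2*U**2/89 + U/89) = -244/445 - 2*U**2/89 + U/89)
-4022/(-5171) + 28633/H(-134) = -4022/(-5171) + 28633/(-244/445 - 2/89*(-134)**2 + (1/89)*(-134)) = -4022*(-1/5171) + 28633/(-244/445 - 2/89*17956 - 134/89) = 4022/5171 + 28633/(-244/445 - 35912/89 - 134/89) = 4022/5171 + 28633/(-180474/445) = 4022/5171 + 28633*(-445/180474) = 4022/5171 - 12741685/180474 = -65161386707/933231054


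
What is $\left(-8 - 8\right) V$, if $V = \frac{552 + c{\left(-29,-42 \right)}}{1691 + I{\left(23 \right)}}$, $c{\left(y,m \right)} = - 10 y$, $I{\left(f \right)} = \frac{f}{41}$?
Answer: $- \frac{276176}{34677} \approx -7.9642$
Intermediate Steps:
$I{\left(f \right)} = \frac{f}{41}$ ($I{\left(f \right)} = f \frac{1}{41} = \frac{f}{41}$)
$V = \frac{17261}{34677}$ ($V = \frac{552 - -290}{1691 + \frac{1}{41} \cdot 23} = \frac{552 + 290}{1691 + \frac{23}{41}} = \frac{842}{\frac{69354}{41}} = 842 \cdot \frac{41}{69354} = \frac{17261}{34677} \approx 0.49777$)
$\left(-8 - 8\right) V = \left(-8 - 8\right) \frac{17261}{34677} = \left(-16\right) \frac{17261}{34677} = - \frac{276176}{34677}$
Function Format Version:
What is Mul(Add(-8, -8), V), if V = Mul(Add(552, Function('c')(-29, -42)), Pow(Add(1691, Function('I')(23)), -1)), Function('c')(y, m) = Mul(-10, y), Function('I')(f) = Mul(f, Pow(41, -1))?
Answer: Rational(-276176, 34677) ≈ -7.9642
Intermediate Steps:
Function('I')(f) = Mul(Rational(1, 41), f) (Function('I')(f) = Mul(f, Rational(1, 41)) = Mul(Rational(1, 41), f))
V = Rational(17261, 34677) (V = Mul(Add(552, Mul(-10, -29)), Pow(Add(1691, Mul(Rational(1, 41), 23)), -1)) = Mul(Add(552, 290), Pow(Add(1691, Rational(23, 41)), -1)) = Mul(842, Pow(Rational(69354, 41), -1)) = Mul(842, Rational(41, 69354)) = Rational(17261, 34677) ≈ 0.49777)
Mul(Add(-8, -8), V) = Mul(Add(-8, -8), Rational(17261, 34677)) = Mul(-16, Rational(17261, 34677)) = Rational(-276176, 34677)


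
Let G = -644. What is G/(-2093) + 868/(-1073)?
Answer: -6992/13949 ≈ -0.50126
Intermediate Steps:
G/(-2093) + 868/(-1073) = -644/(-2093) + 868/(-1073) = -644*(-1/2093) + 868*(-1/1073) = 4/13 - 868/1073 = -6992/13949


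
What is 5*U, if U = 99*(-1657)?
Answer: -820215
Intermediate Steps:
U = -164043
5*U = 5*(-164043) = -820215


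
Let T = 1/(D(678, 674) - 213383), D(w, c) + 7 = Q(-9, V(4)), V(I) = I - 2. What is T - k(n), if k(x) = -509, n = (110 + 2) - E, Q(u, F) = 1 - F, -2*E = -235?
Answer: 108616018/213391 ≈ 509.00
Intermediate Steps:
V(I) = -2 + I
E = 235/2 (E = -½*(-235) = 235/2 ≈ 117.50)
D(w, c) = -8 (D(w, c) = -7 + (1 - (-2 + 4)) = -7 + (1 - 1*2) = -7 + (1 - 2) = -7 - 1 = -8)
T = -1/213391 (T = 1/(-8 - 213383) = 1/(-213391) = -1/213391 ≈ -4.6862e-6)
n = -11/2 (n = (110 + 2) - 1*235/2 = 112 - 235/2 = -11/2 ≈ -5.5000)
T - k(n) = -1/213391 - 1*(-509) = -1/213391 + 509 = 108616018/213391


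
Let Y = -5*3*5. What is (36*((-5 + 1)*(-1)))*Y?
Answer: -10800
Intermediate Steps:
Y = -75 (Y = -15*5 = -75)
(36*((-5 + 1)*(-1)))*Y = (36*((-5 + 1)*(-1)))*(-75) = (36*(-4*(-1)))*(-75) = (36*4)*(-75) = 144*(-75) = -10800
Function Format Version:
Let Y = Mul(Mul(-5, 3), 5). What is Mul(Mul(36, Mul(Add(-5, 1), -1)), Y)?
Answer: -10800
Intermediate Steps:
Y = -75 (Y = Mul(-15, 5) = -75)
Mul(Mul(36, Mul(Add(-5, 1), -1)), Y) = Mul(Mul(36, Mul(Add(-5, 1), -1)), -75) = Mul(Mul(36, Mul(-4, -1)), -75) = Mul(Mul(36, 4), -75) = Mul(144, -75) = -10800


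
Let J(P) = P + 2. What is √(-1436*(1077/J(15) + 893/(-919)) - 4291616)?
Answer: 2*I*√267338497072990/15623 ≈ 2093.1*I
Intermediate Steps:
J(P) = 2 + P
√(-1436*(1077/J(15) + 893/(-919)) - 4291616) = √(-1436*(1077/(2 + 15) + 893/(-919)) - 4291616) = √(-1436*(1077/17 + 893*(-1/919)) - 4291616) = √(-1436*(1077*(1/17) - 893/919) - 4291616) = √(-1436*(1077/17 - 893/919) - 4291616) = √(-1436*974582/15623 - 4291616) = √(-1399499752/15623 - 4291616) = √(-68447416520/15623) = 2*I*√267338497072990/15623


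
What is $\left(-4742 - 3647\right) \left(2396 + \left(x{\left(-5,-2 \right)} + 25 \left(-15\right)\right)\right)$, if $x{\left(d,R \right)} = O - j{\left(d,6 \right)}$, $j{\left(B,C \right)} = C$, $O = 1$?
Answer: $-16912224$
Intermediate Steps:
$x{\left(d,R \right)} = -5$ ($x{\left(d,R \right)} = 1 - 6 = -5$)
$\left(-4742 - 3647\right) \left(2396 + \left(x{\left(-5,-2 \right)} + 25 \left(-15\right)\right)\right) = \left(-4742 - 3647\right) \left(2396 + \left(-5 + 25 \left(-15\right)\right)\right) = - 8389 \left(2396 - 380\right) = \left(-8389\right) 2016 = -16912224$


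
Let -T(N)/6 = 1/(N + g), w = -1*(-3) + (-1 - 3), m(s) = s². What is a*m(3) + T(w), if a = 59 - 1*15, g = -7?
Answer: 1587/4 ≈ 396.75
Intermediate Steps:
w = -1 (w = 3 - 4 = -1)
T(N) = -6/(-7 + N) (T(N) = -6/(N - 7) = -6/(-7 + N))
a = 44 (a = 59 - 15 = 44)
a*m(3) + T(w) = 44*3² - 6/(-7 - 1) = 44*9 - 6/(-8) = 396 - 6*(-⅛) = 396 + ¾ = 1587/4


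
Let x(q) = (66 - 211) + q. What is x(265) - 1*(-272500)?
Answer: 272620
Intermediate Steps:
x(q) = -145 + q
x(265) - 1*(-272500) = (-145 + 265) - 1*(-272500) = 120 + 272500 = 272620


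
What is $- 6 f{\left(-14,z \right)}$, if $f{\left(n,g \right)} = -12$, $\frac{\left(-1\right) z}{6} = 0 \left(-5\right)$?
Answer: $72$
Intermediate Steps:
$z = 0$ ($z = - 6 \cdot 0 \left(-5\right) = \left(-6\right) 0 = 0$)
$- 6 f{\left(-14,z \right)} = \left(-6\right) \left(-12\right) = 72$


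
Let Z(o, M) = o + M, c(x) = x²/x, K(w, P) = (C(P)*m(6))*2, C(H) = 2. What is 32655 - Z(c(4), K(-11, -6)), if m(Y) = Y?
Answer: 32627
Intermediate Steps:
K(w, P) = 24 (K(w, P) = (2*6)*2 = 12*2 = 24)
c(x) = x
Z(o, M) = M + o
32655 - Z(c(4), K(-11, -6)) = 32655 - (24 + 4) = 32655 - 1*28 = 32655 - 28 = 32627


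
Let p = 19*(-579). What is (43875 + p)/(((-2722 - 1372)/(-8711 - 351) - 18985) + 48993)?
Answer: 2158726/1970555 ≈ 1.0955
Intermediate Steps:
p = -11001
(43875 + p)/(((-2722 - 1372)/(-8711 - 351) - 18985) + 48993) = (43875 - 11001)/(((-2722 - 1372)/(-8711 - 351) - 18985) + 48993) = 32874/((-4094/(-9062) - 18985) + 48993) = 32874/((-4094*(-1/9062) - 18985) + 48993) = 32874/((89/197 - 18985) + 48993) = 32874/(-3739956/197 + 48993) = 32874/(5911665/197) = 32874*(197/5911665) = 2158726/1970555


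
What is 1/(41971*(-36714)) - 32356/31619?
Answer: -49858114132283/48722453632986 ≈ -1.0233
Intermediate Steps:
1/(41971*(-36714)) - 32356/31619 = (1/41971)*(-1/36714) - 32356*1/31619 = -1/1540923294 - 32356/31619 = -49858114132283/48722453632986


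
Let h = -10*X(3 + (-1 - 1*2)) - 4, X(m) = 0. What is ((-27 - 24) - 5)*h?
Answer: 224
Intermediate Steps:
h = -4 (h = -10*0 - 4 = 0 - 4 = -4)
((-27 - 24) - 5)*h = ((-27 - 24) - 5)*(-4) = (-51 - 5)*(-4) = -56*(-4) = 224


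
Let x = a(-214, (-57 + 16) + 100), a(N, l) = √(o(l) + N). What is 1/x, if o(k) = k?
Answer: -I*√155/155 ≈ -0.080322*I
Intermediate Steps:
a(N, l) = √(N + l) (a(N, l) = √(l + N) = √(N + l))
x = I*√155 (x = √(-214 + ((-57 + 16) + 100)) = √(-214 + (-41 + 100)) = √(-214 + 59) = √(-155) = I*√155 ≈ 12.45*I)
1/x = 1/(I*√155) = -I*√155/155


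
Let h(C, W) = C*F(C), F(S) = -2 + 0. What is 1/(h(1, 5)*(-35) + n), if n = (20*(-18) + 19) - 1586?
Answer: -1/1857 ≈ -0.00053850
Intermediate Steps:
F(S) = -2
h(C, W) = -2*C (h(C, W) = C*(-2) = -2*C)
n = -1927 (n = (-360 + 19) - 1586 = -341 - 1586 = -1927)
1/(h(1, 5)*(-35) + n) = 1/(-2*1*(-35) - 1927) = 1/(-2*(-35) - 1927) = 1/(70 - 1927) = 1/(-1857) = -1/1857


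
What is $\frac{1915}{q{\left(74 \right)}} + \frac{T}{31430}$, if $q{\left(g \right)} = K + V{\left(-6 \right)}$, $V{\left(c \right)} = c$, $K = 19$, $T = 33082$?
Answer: $\frac{4329894}{29185} \approx 148.36$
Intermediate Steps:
$q{\left(g \right)} = 13$ ($q{\left(g \right)} = 19 - 6 = 13$)
$\frac{1915}{q{\left(74 \right)}} + \frac{T}{31430} = \frac{1915}{13} + \frac{33082}{31430} = 1915 \cdot \frac{1}{13} + 33082 \cdot \frac{1}{31430} = \frac{1915}{13} + \frac{2363}{2245} = \frac{4329894}{29185}$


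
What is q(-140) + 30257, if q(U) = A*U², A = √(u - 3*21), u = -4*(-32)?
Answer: 30257 + 19600*√65 ≈ 1.8828e+5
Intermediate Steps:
u = 128
A = √65 (A = √(128 - 3*21) = √(128 - 63) = √65 ≈ 8.0623)
q(U) = √65*U²
q(-140) + 30257 = √65*(-140)² + 30257 = √65*19600 + 30257 = 19600*√65 + 30257 = 30257 + 19600*√65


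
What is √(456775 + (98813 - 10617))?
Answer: √544971 ≈ 738.22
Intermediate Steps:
√(456775 + (98813 - 10617)) = √(456775 + 88196) = √544971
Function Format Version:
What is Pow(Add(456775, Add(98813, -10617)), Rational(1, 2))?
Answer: Pow(544971, Rational(1, 2)) ≈ 738.22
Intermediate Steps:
Pow(Add(456775, Add(98813, -10617)), Rational(1, 2)) = Pow(Add(456775, 88196), Rational(1, 2)) = Pow(544971, Rational(1, 2))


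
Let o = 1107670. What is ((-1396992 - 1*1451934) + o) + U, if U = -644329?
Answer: -2385585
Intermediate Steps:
((-1396992 - 1*1451934) + o) + U = ((-1396992 - 1*1451934) + 1107670) - 644329 = ((-1396992 - 1451934) + 1107670) - 644329 = (-2848926 + 1107670) - 644329 = -1741256 - 644329 = -2385585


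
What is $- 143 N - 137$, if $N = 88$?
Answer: $-12721$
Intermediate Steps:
$- 143 N - 137 = \left(-143\right) 88 - 137 = -12584 - 137 = -12721$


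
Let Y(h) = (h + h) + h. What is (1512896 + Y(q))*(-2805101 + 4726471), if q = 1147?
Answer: 2913444421690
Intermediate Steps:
Y(h) = 3*h (Y(h) = 2*h + h = 3*h)
(1512896 + Y(q))*(-2805101 + 4726471) = (1512896 + 3*1147)*(-2805101 + 4726471) = (1512896 + 3441)*1921370 = 1516337*1921370 = 2913444421690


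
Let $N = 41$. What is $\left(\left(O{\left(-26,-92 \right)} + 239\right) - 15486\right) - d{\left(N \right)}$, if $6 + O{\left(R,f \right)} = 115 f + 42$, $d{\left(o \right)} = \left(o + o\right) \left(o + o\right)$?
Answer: $-32515$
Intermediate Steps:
$d{\left(o \right)} = 4 o^{2}$ ($d{\left(o \right)} = 2 o 2 o = 4 o^{2}$)
$O{\left(R,f \right)} = 36 + 115 f$ ($O{\left(R,f \right)} = -6 + \left(115 f + 42\right) = -6 + \left(42 + 115 f\right) = 36 + 115 f$)
$\left(\left(O{\left(-26,-92 \right)} + 239\right) - 15486\right) - d{\left(N \right)} = \left(\left(\left(36 + 115 \left(-92\right)\right) + 239\right) - 15486\right) - 4 \cdot 41^{2} = \left(\left(\left(36 - 10580\right) + 239\right) - 15486\right) - 4 \cdot 1681 = \left(\left(-10544 + 239\right) - 15486\right) - 6724 = \left(-10305 - 15486\right) - 6724 = -25791 - 6724 = -32515$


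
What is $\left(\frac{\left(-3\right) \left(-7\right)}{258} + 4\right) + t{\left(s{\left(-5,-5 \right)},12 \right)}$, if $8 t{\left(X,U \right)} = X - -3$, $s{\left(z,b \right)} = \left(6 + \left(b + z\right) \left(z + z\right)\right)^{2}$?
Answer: $\frac{484681}{344} \approx 1409.0$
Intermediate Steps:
$s{\left(z,b \right)} = \left(6 + 2 z \left(b + z\right)\right)^{2}$ ($s{\left(z,b \right)} = \left(6 + \left(b + z\right) 2 z\right)^{2} = \left(6 + 2 z \left(b + z\right)\right)^{2}$)
$t{\left(X,U \right)} = \frac{3}{8} + \frac{X}{8}$ ($t{\left(X,U \right)} = \frac{X - -3}{8} = \frac{X + 3}{8} = \frac{3 + X}{8} = \frac{3}{8} + \frac{X}{8}$)
$\left(\frac{\left(-3\right) \left(-7\right)}{258} + 4\right) + t{\left(s{\left(-5,-5 \right)},12 \right)} = \left(\frac{\left(-3\right) \left(-7\right)}{258} + 4\right) + \left(\frac{3}{8} + \frac{4 \left(3 + \left(-5\right)^{2} - -25\right)^{2}}{8}\right) = \left(21 \cdot \frac{1}{258} + 4\right) + \left(\frac{3}{8} + \frac{4 \left(3 + 25 + 25\right)^{2}}{8}\right) = \left(\frac{7}{86} + 4\right) + \left(\frac{3}{8} + \frac{4 \cdot 53^{2}}{8}\right) = \frac{351}{86} + \left(\frac{3}{8} + \frac{4 \cdot 2809}{8}\right) = \frac{351}{86} + \left(\frac{3}{8} + \frac{1}{8} \cdot 11236\right) = \frac{351}{86} + \left(\frac{3}{8} + \frac{2809}{2}\right) = \frac{351}{86} + \frac{11239}{8} = \frac{484681}{344}$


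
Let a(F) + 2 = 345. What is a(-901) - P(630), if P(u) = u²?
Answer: -396557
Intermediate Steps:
a(F) = 343 (a(F) = -2 + 345 = 343)
a(-901) - P(630) = 343 - 1*630² = 343 - 1*396900 = 343 - 396900 = -396557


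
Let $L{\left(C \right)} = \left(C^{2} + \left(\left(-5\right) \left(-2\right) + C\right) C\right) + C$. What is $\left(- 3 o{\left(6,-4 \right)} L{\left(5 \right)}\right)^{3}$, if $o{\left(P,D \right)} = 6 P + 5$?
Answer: $-2154186160875$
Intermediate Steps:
$o{\left(P,D \right)} = 5 + 6 P$
$L{\left(C \right)} = C + C^{2} + C \left(10 + C\right)$ ($L{\left(C \right)} = \left(C^{2} + \left(10 + C\right) C\right) + C = \left(C^{2} + C \left(10 + C\right)\right) + C = C + C^{2} + C \left(10 + C\right)$)
$\left(- 3 o{\left(6,-4 \right)} L{\left(5 \right)}\right)^{3} = \left(- 3 \left(5 + 6 \cdot 6\right) 5 \left(11 + 2 \cdot 5\right)\right)^{3} = \left(- 3 \left(5 + 36\right) 5 \left(11 + 10\right)\right)^{3} = \left(\left(-3\right) 41 \cdot 5 \cdot 21\right)^{3} = \left(\left(-123\right) 105\right)^{3} = \left(-12915\right)^{3} = -2154186160875$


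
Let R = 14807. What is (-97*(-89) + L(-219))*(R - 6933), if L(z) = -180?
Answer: 66558922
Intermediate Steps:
(-97*(-89) + L(-219))*(R - 6933) = (-97*(-89) - 180)*(14807 - 6933) = (8633 - 180)*7874 = 8453*7874 = 66558922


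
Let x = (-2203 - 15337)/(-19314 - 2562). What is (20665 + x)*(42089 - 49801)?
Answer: -871620034240/5469 ≈ -1.5937e+8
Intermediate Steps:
x = 4385/5469 (x = -17540/(-21876) = -17540*(-1/21876) = 4385/5469 ≈ 0.80179)
(20665 + x)*(42089 - 49801) = (20665 + 4385/5469)*(42089 - 49801) = (113021270/5469)*(-7712) = -871620034240/5469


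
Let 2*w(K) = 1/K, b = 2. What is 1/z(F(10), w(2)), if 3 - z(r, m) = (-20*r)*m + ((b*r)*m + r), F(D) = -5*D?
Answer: -1/172 ≈ -0.0058140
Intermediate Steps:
w(K) = 1/(2*K) (w(K) = (1/K)/2 = 1/(2*K))
z(r, m) = 3 - r + 18*m*r (z(r, m) = 3 - ((-20*r)*m + ((2*r)*m + r)) = 3 - (-20*m*r + (2*m*r + r)) = 3 - (-20*m*r + (r + 2*m*r)) = 3 - (r - 18*m*r) = 3 + (-r + 18*m*r) = 3 - r + 18*m*r)
1/z(F(10), w(2)) = 1/(3 - (-5)*10 + 18*((½)/2)*(-5*10)) = 1/(3 - 1*(-50) + 18*((½)*(½))*(-50)) = 1/(3 + 50 + 18*(¼)*(-50)) = 1/(3 + 50 - 225) = 1/(-172) = -1/172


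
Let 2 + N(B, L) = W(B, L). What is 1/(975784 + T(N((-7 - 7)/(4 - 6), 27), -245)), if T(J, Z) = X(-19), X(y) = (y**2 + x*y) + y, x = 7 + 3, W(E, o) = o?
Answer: 1/975936 ≈ 1.0247e-6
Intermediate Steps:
x = 10
N(B, L) = -2 + L
X(y) = y**2 + 11*y (X(y) = (y**2 + 10*y) + y = y**2 + 11*y)
T(J, Z) = 152 (T(J, Z) = -19*(11 - 19) = -19*(-8) = 152)
1/(975784 + T(N((-7 - 7)/(4 - 6), 27), -245)) = 1/(975784 + 152) = 1/975936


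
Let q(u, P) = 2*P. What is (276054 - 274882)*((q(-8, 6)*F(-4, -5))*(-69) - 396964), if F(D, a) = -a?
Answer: -470093888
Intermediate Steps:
(276054 - 274882)*((q(-8, 6)*F(-4, -5))*(-69) - 396964) = (276054 - 274882)*(((2*6)*(-1*(-5)))*(-69) - 396964) = 1172*((12*5)*(-69) - 396964) = 1172*(60*(-69) - 396964) = 1172*(-4140 - 396964) = 1172*(-401104) = -470093888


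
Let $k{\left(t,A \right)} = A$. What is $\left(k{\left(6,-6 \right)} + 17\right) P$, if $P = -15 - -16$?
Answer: $11$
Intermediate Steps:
$P = 1$ ($P = -15 + 16 = 1$)
$\left(k{\left(6,-6 \right)} + 17\right) P = \left(-6 + 17\right) 1 = 11 \cdot 1 = 11$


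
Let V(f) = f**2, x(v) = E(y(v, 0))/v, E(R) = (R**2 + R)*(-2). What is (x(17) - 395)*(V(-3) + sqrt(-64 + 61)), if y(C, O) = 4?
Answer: -60795/17 - 6755*I*sqrt(3)/17 ≈ -3576.2 - 688.24*I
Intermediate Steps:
E(R) = -2*R - 2*R**2 (E(R) = (R + R**2)*(-2) = -2*R - 2*R**2)
x(v) = -40/v (x(v) = (-2*4*(1 + 4))/v = (-2*4*5)/v = -40/v)
(x(17) - 395)*(V(-3) + sqrt(-64 + 61)) = (-40/17 - 395)*((-3)**2 + sqrt(-64 + 61)) = (-40*1/17 - 395)*(9 + sqrt(-3)) = (-40/17 - 395)*(9 + I*sqrt(3)) = -6755*(9 + I*sqrt(3))/17 = -60795/17 - 6755*I*sqrt(3)/17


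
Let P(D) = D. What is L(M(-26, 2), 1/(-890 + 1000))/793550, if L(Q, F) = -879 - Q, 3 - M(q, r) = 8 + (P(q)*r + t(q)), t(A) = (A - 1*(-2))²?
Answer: -7/15871 ≈ -0.00044106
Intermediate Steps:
t(A) = (2 + A)² (t(A) = (A + 2)² = (2 + A)²)
M(q, r) = -5 - (2 + q)² - q*r (M(q, r) = 3 - (8 + (q*r + (2 + q)²)) = 3 - (8 + ((2 + q)² + q*r)) = 3 - (8 + (2 + q)² + q*r) = 3 + (-8 - (2 + q)² - q*r) = -5 - (2 + q)² - q*r)
L(M(-26, 2), 1/(-890 + 1000))/793550 = (-879 - (-5 - (2 - 26)² - 1*(-26)*2))/793550 = (-879 - (-5 - 1*(-24)² + 52))*(1/793550) = (-879 - (-5 - 1*576 + 52))*(1/793550) = (-879 - (-5 - 576 + 52))*(1/793550) = (-879 - 1*(-529))*(1/793550) = (-879 + 529)*(1/793550) = -350*1/793550 = -7/15871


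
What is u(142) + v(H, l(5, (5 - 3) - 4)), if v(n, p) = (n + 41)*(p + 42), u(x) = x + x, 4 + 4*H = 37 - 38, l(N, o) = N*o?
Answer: 1556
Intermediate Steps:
H = -5/4 (H = -1 + (37 - 38)/4 = -1 + (¼)*(-1) = -1 - ¼ = -5/4 ≈ -1.2500)
u(x) = 2*x
v(n, p) = (41 + n)*(42 + p)
u(142) + v(H, l(5, (5 - 3) - 4)) = 2*142 + (1722 + 41*(5*((5 - 3) - 4)) + 42*(-5/4) - 25*((5 - 3) - 4)/4) = 284 + (1722 + 41*(5*(2 - 4)) - 105/2 - 25*(2 - 4)/4) = 284 + (1722 + 41*(5*(-2)) - 105/2 - 25*(-2)/4) = 284 + (1722 + 41*(-10) - 105/2 - 5/4*(-10)) = 284 + (1722 - 410 - 105/2 + 25/2) = 284 + 1272 = 1556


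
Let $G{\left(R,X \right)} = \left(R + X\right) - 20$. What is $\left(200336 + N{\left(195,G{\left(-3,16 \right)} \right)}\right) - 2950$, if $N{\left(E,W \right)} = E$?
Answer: $197581$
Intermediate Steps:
$G{\left(R,X \right)} = -20 + R + X$
$\left(200336 + N{\left(195,G{\left(-3,16 \right)} \right)}\right) - 2950 = \left(200336 + 195\right) - 2950 = 200531 - 2950 = 197581$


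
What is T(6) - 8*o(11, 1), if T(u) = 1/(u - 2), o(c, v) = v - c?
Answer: 321/4 ≈ 80.250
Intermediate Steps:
T(u) = 1/(-2 + u)
T(6) - 8*o(11, 1) = 1/(-2 + 6) - 8*(1 - 1*11) = 1/4 - 8*(1 - 11) = ¼ - 8*(-10) = ¼ + 80 = 321/4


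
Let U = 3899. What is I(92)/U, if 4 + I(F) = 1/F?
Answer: -367/358708 ≈ -0.0010231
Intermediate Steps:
I(F) = -4 + 1/F
I(92)/U = (-4 + 1/92)/3899 = (-4 + 1/92)*(1/3899) = -367/92*1/3899 = -367/358708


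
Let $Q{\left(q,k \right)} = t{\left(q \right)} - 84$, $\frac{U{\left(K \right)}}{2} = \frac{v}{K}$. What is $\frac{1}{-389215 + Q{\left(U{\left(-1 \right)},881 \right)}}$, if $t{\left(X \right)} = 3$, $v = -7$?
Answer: $- \frac{1}{389296} \approx -2.5687 \cdot 10^{-6}$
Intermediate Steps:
$U{\left(K \right)} = - \frac{14}{K}$ ($U{\left(K \right)} = 2 \left(- \frac{7}{K}\right) = - \frac{14}{K}$)
$Q{\left(q,k \right)} = -81$ ($Q{\left(q,k \right)} = 3 - 84 = -81$)
$\frac{1}{-389215 + Q{\left(U{\left(-1 \right)},881 \right)}} = \frac{1}{-389215 - 81} = \frac{1}{-389296} = - \frac{1}{389296}$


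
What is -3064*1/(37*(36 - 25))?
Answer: -3064/407 ≈ -7.5283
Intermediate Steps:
-3064*1/(37*(36 - 25)) = -3064/(37*11) = -3064/407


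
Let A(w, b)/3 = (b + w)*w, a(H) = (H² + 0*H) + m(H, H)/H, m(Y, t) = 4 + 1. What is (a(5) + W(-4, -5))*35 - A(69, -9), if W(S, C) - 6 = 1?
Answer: -11265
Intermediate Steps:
m(Y, t) = 5
a(H) = H² + 5/H (a(H) = (H² + 0*H) + 5/H = (H² + 0) + 5/H = H² + 5/H)
W(S, C) = 7 (W(S, C) = 6 + 1 = 7)
A(w, b) = 3*w*(b + w) (A(w, b) = 3*((b + w)*w) = 3*(w*(b + w)) = 3*w*(b + w))
(a(5) + W(-4, -5))*35 - A(69, -9) = ((5 + 5³)/5 + 7)*35 - 3*69*(-9 + 69) = ((5 + 125)/5 + 7)*35 - 3*69*60 = ((⅕)*130 + 7)*35 - 1*12420 = (26 + 7)*35 - 12420 = 33*35 - 12420 = 1155 - 12420 = -11265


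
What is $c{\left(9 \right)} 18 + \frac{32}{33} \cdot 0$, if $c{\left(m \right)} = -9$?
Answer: $-162$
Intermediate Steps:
$c{\left(9 \right)} 18 + \frac{32}{33} \cdot 0 = \left(-9\right) 18 + \frac{32}{33} \cdot 0 = -162 + 32 \cdot \frac{1}{33} \cdot 0 = -162 + \frac{32}{33} \cdot 0 = -162 + 0 = -162$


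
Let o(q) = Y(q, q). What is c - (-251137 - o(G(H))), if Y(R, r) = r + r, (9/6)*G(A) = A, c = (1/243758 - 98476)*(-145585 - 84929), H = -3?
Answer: 2766695689035306/121879 ≈ 2.2700e+10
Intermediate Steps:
c = 2766665081196399/121879 (c = (1/243758 - 98476)*(-230514) = -24004312807/243758*(-230514) = 2766665081196399/121879 ≈ 2.2700e+10)
G(A) = 2*A/3
Y(R, r) = 2*r
o(q) = 2*q
c - (-251137 - o(G(H))) = 2766665081196399/121879 - (-251137 - 2*(2/3)*(-3)) = 2766665081196399/121879 - (-251137 - 2*(-2)) = 2766665081196399/121879 - (-251137 - 1*(-4)) = 2766665081196399/121879 - (-251137 + 4) = 2766665081196399/121879 - 1*(-251133) = 2766665081196399/121879 + 251133 = 2766695689035306/121879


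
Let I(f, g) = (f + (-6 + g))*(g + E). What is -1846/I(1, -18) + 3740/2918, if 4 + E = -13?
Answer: -1187964/1174495 ≈ -1.0115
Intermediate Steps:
E = -17 (E = -4 - 13 = -17)
I(f, g) = (-17 + g)*(-6 + f + g) (I(f, g) = (f + (-6 + g))*(g - 17) = (-6 + f + g)*(-17 + g) = (-17 + g)*(-6 + f + g))
-1846/I(1, -18) + 3740/2918 = -1846/(102 + (-18)**2 - 23*(-18) - 17*1 + 1*(-18)) + 3740/2918 = -1846/(102 + 324 + 414 - 17 - 18) + 3740*(1/2918) = -1846/805 + 1870/1459 = -1187964/1174495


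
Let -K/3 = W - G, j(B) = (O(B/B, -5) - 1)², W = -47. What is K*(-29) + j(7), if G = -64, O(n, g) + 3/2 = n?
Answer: 5925/4 ≈ 1481.3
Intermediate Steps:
O(n, g) = -3/2 + n
j(B) = 9/4 (j(B) = ((-3/2 + B/B) - 1)² = ((-3/2 + 1) - 1)² = (-½ - 1)² = (-3/2)² = 9/4)
K = -51 (K = -3*(-47 - 1*(-64)) = -3*(-47 + 64) = -3*17 = -51)
K*(-29) + j(7) = -51*(-29) + 9/4 = 1479 + 9/4 = 5925/4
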